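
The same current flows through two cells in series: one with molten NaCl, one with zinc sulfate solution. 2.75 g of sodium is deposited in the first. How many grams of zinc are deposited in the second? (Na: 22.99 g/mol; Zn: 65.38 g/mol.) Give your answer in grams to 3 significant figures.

n(Na) = 2.75 / 22.99 = 0.1196 mol
Na⁺ + e⁻ → Na, so n(e⁻) = 0.1196 mol
In series, the same 0.1196 mol of electrons flows through the second cell.
Zn²⁺ + 2e⁻ → Zn, so n(Zn) = 0.1196 / 2 = 0.05980 mol
m(Zn) = 0.05980 × 65.38 = 3.91 g

3.91 g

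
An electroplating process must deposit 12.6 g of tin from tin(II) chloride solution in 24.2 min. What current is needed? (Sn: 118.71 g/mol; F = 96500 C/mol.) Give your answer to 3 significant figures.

14.1 A

n(Sn) = 12.6 / 118.71 = 0.1061 mol
Sn²⁺ + 2e⁻ → Sn, so n(e⁻) = 2 × 0.1061 = 0.2122 mol
Q = 0.2122 × 96500 = 20480 C
I = Q / t = 20480 / 1452 s = 14.1 A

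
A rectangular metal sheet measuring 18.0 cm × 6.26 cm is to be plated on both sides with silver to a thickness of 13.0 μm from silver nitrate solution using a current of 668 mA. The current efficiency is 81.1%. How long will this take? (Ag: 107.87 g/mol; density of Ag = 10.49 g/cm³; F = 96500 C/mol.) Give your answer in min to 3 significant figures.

84.6 min

Plated area = 2 × 18.0 × 6.26 = 225.4 cm²
Volume = 225.4 × 13.0×10⁻⁴ cm = 0.2930 cm³
m(Ag) = 0.2930 × 10.49 = 3.074 g
n(Ag) = 3.074 / 107.87 = 0.02850 mol; n(e⁻) = 0.02850 mol
Q = 0.02850 × 96500 / 0.811 = 3391 C
t = 3391 / 0.668 = 5076 s = 84.6 min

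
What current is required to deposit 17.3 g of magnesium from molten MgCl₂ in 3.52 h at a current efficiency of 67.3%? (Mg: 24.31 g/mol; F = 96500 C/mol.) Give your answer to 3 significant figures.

16.1 A

n(Mg) = 17.3 / 24.31 = 0.7116 mol
Mg²⁺ + 2e⁻ → Mg, so n(e⁻) = 2 × 0.7116 = 1.423 mol
Q = 1.423 × 96500 / 0.673 = 2.040×10^5 C
I = Q / t = 2.040×10^5 / 12672 s = 16.1 A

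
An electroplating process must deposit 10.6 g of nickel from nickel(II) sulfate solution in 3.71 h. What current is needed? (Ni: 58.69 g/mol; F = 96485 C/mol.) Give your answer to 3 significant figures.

2.61 A

n(Ni) = 10.6 / 58.69 = 0.1806 mol
Ni²⁺ + 2e⁻ → Ni, so n(e⁻) = 2 × 0.1806 = 0.3612 mol
Q = 0.3612 × 96485 = 34850 C
I = Q / t = 34850 / 13356 s = 2.61 A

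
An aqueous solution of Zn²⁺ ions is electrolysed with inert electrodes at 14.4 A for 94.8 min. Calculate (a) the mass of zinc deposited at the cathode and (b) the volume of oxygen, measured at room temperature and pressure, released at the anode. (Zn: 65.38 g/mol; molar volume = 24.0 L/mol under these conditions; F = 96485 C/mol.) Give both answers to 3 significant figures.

Q = 14.4 × 5688 = 81910 C; n(e⁻) = 81910 / 96485 = 0.8489 mol
Cathode: Zn²⁺ + 2e⁻ → Zn → n(Zn) = 0.8489/2 = 0.4245 mol → 27.8 g
Anode: 2H₂O → O₂ + 4H⁺ + 4e⁻ → n(O₂) = 0.8489/4 = 0.2122 mol → 5.09 L

27.8 g Zn; 5.09 L O₂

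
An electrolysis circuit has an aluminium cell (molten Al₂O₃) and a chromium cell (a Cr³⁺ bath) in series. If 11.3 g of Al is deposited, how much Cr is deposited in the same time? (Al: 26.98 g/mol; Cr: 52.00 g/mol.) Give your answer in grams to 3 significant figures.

n(Al) = 11.3 / 26.98 = 0.4188 mol
Al³⁺ + 3e⁻ → Al, so n(e⁻) = 3 × 0.4188 = 1.256 mol
In series, the same 1.256 mol of electrons flows through the second cell.
Cr³⁺ + 3e⁻ → Cr, so n(Cr) = 1.256 / 3 = 0.4187 mol
m(Cr) = 0.4187 × 52.00 = 21.8 g

21.8 g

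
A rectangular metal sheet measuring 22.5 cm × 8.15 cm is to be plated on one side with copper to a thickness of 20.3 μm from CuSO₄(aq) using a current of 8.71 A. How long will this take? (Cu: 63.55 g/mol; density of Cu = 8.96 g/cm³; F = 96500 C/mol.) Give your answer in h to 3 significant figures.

Plated area = 22.5 × 8.15 = 183.4 cm²
Volume = 183.4 × 20.3×10⁻⁴ cm = 0.3723 cm³
m(Cu) = 0.3723 × 8.96 = 3.336 g
n(Cu) = 3.336 / 63.55 = 0.05249 mol; n(e⁻) = 2 × 0.05249 = 0.1050 mol
Q = 0.1050 × 96500 = 10130 C
t = 10130 / 8.71 = 1163 s = 0.323 h

0.323 h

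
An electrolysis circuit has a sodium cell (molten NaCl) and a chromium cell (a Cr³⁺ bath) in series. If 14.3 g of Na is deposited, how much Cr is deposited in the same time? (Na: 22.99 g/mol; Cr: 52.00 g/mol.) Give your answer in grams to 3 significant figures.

n(Na) = 14.3 / 22.99 = 0.6220 mol
Na⁺ + e⁻ → Na, so n(e⁻) = 0.6220 mol
Same current for the same time ⇒ same n(e⁻) = 0.6220 mol in both cells.
Cr³⁺ + 3e⁻ → Cr, so n(Cr) = 0.6220 / 3 = 0.2073 mol
m(Cr) = 0.2073 × 52.00 = 10.8 g

10.8 g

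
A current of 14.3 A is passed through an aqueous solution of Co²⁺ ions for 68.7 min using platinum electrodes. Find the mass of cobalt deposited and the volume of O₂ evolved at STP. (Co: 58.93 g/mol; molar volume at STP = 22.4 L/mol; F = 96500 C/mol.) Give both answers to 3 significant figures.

Q = 14.3 × 4122 = 58940 C; n(e⁻) = 58940 / 96500 = 0.6108 mol
Cathode: Co²⁺ + 2e⁻ → Co → n(Co) = 0.6108/2 = 0.3054 mol → 18.0 g
Anode: 2H₂O → O₂ + 4H⁺ + 4e⁻ → n(O₂) = 0.6108/4 = 0.1527 mol → 3.42 L

18.0 g Co; 3.42 L O₂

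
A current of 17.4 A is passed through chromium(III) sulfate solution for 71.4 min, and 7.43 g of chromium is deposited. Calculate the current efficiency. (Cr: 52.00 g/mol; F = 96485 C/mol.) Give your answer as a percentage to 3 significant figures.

Q = 17.4 × 4284 = 74540 C
n(e⁻) = 74540 / 96485 = 0.7726 mol
Cr³⁺ + 3e⁻ → Cr, so theoretical n(Cr) = 0.2575 mol → 13.39 g
Efficiency = 7.43 / 13.39 = 0.5549 = 55.5%

55.5%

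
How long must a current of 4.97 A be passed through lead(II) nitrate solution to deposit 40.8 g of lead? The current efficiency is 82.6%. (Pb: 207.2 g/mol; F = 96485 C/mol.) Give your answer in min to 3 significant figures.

154 min

n(Pb) = 40.8 / 207.2 = 0.1969 mol
Pb²⁺ + 2e⁻ → Pb, so n(e⁻) = 2 × 0.1969 = 0.3938 mol
Q = 0.3938 × 96485 / 0.826 = 46000 C
t = Q / I = 46000 / 4.97 = 9256 s = 154 min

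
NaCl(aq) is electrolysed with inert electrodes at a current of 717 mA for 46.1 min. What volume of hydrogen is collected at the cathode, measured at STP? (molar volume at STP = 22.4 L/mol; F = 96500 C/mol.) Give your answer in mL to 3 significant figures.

230 mL

Q = It = 0.717 × 2766 = 1983 C
Moles of electrons = 1983 / 96500 = 0.02055 mol
2H⁺ + 2e⁻ → H₂, so n(H₂) = 0.02055 / 2 = 0.01028 mol
V = 0.01028 × 22.4 = 0.2303 L
= 230 mL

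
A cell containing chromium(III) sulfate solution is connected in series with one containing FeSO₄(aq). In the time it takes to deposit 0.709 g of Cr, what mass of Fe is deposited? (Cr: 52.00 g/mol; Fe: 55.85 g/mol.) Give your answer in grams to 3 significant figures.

1.14 g

n(Cr) = 0.709 / 52.00 = 0.01363 mol
Cr³⁺ + 3e⁻ → Cr, so n(e⁻) = 3 × 0.01363 = 0.04089 mol
In series, the same 0.04089 mol of electrons flows through the second cell.
Fe²⁺ + 2e⁻ → Fe, so n(Fe) = 0.04089 / 2 = 0.02045 mol
m(Fe) = 0.02045 × 55.85 = 1.14 g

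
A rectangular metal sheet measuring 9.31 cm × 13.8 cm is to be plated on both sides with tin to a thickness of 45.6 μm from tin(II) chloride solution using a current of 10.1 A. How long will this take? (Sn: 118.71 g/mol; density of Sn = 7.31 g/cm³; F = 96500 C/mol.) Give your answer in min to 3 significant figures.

Plated area = 2 × 9.31 × 13.8 = 257.0 cm²
Volume = 257.0 × 45.6×10⁻⁴ cm = 1.172 cm³
m(Sn) = 1.172 × 7.31 = 8.567 g
n(Sn) = 8.567 / 118.71 = 0.07217 mol; n(e⁻) = 2 × 0.07217 = 0.1443 mol
Q = 0.1443 × 96500 = 13920 C
t = 13920 / 10.1 = 1378 s = 23.0 min

23.0 min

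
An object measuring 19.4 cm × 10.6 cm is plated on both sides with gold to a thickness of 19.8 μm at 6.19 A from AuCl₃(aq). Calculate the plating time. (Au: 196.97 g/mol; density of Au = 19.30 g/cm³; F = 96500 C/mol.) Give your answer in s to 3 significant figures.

Plated area = 2 × 19.4 × 10.6 = 411.3 cm²
Volume = 411.3 × 19.8×10⁻⁴ cm = 0.8144 cm³
m(Au) = 0.8144 × 19.30 = 15.72 g
n(Au) = 15.72 / 196.97 = 0.07981 mol; n(e⁻) = 3 × 0.07981 = 0.2394 mol
Q = 0.2394 × 96500 = 23100 C
t = 23100 / 6.19 = 3732 s

3730 s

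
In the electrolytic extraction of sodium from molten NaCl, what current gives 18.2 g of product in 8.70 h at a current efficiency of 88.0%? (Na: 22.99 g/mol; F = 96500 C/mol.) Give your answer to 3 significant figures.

2.77 A

n(Na) = 18.2 / 22.99 = 0.7916 mol
Na⁺ + e⁻ → Na, so n(e⁻) = 0.7916 mol
Q = 0.7916 × 96500 / 0.880 = 86810 C
I = Q / t = 86810 / 31320 s = 2.77 A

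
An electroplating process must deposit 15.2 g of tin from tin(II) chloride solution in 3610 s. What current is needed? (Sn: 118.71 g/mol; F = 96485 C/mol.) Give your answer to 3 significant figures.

n(Sn) = 15.2 / 118.71 = 0.1280 mol
Sn²⁺ + 2e⁻ → Sn, so n(e⁻) = 2 × 0.1280 = 0.2560 mol
Q = 0.2560 × 96485 = 24700 C
I = Q / t = 24700 / 3610 s = 6.84 A

6.84 A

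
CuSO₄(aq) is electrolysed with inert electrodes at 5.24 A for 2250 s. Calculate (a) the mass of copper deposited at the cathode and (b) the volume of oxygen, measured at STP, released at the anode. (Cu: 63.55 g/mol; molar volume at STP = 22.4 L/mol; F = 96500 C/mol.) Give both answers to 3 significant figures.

3.88 g Cu; 0.684 L O₂

Q = 5.24 × 2250 = 11790 C; n(e⁻) = 11790 / 96500 = 0.1222 mol
Cathode: Cu²⁺ + 2e⁻ → Cu → n(Cu) = 0.1222/2 = 0.06110 mol → 3.88 g
Anode: 2H₂O → O₂ + 4H⁺ + 4e⁻ → n(O₂) = 0.1222/4 = 0.03055 mol → 0.684 L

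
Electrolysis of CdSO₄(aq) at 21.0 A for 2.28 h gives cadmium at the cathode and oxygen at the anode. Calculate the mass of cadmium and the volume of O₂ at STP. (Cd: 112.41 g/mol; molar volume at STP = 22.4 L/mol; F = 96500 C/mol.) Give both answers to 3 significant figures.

100 g Cd; 10.0 L O₂

Q = 21.0 × 8208 = 1.724×10^5 C; n(e⁻) = 1.724×10^5 / 96500 = 1.787 mol
Cathode: Cd²⁺ + 2e⁻ → Cd → n(Cd) = 1.787/2 = 0.8935 mol → 100 g
Anode: 2H₂O → O₂ + 4H⁺ + 4e⁻ → n(O₂) = 1.787/4 = 0.4468 mol → 10.0 L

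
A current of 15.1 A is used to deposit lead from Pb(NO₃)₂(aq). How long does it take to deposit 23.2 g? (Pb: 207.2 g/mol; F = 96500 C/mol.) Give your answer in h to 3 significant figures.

n(Pb) = 23.2 / 207.2 = 0.1120 mol
Pb²⁺ + 2e⁻ → Pb, so n(e⁻) = 2 × 0.1120 = 0.2240 mol
Q = 0.2240 × 96500 = 21620 C
t = Q / I = 21620 / 15.1 = 1432 s = 0.398 h

0.398 h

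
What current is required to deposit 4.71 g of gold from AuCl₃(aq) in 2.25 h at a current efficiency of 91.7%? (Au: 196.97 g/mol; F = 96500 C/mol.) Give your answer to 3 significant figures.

0.932 A

n(Au) = 4.71 / 196.97 = 0.02391 mol
Au³⁺ + 3e⁻ → Au, so n(e⁻) = 3 × 0.02391 = 0.07173 mol
Q = 0.07173 × 96500 / 0.917 = 7548 C
I = Q / t = 7548 / 8100 s = 0.932 A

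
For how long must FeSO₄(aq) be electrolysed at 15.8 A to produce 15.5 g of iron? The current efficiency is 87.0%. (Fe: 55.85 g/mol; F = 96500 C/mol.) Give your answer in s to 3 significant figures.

3900 s

n(Fe) = 15.5 / 55.85 = 0.2775 mol
Fe²⁺ + 2e⁻ → Fe, so n(e⁻) = 2 × 0.2775 = 0.5550 mol
Q = 0.5550 × 96500 / 0.870 = 61560 C
t = Q / I = 61560 / 15.8 = 3896 s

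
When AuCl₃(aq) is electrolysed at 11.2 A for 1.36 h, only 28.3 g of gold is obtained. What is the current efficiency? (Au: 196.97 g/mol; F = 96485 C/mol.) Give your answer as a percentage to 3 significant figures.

75.8%

Q = 11.2 × 4896 = 54840 C
n(e⁻) = 54840 / 96485 = 0.5684 mol
Au³⁺ + 3e⁻ → Au, so theoretical n(Au) = 0.1895 mol → 37.33 g
Efficiency = 28.3 / 37.33 = 0.7581 = 75.8%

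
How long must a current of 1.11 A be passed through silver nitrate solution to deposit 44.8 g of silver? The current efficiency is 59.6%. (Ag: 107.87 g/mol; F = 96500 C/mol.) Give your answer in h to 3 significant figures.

16.8 h

n(Ag) = 44.8 / 107.87 = 0.4153 mol
Ag⁺ + e⁻ → Ag, so n(e⁻) = 0.4153 mol
Q = 0.4153 × 96500 / 0.596 = 67240 C
t = Q / I = 67240 / 1.11 = 60580 s = 16.8 h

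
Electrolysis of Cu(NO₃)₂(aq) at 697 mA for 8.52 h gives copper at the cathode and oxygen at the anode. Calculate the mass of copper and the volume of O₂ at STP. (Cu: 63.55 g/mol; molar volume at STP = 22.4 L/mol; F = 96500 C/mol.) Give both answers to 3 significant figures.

7.04 g Cu; 1.24 L O₂

Q = 0.697 × 30672 = 21380 C; n(e⁻) = 21380 / 96500 = 0.2216 mol
Cathode: Cu²⁺ + 2e⁻ → Cu → n(Cu) = 0.2216/2 = 0.1108 mol → 7.04 g
Anode: 2H₂O → O₂ + 4H⁺ + 4e⁻ → n(O₂) = 0.2216/4 = 0.05540 mol → 1.24 L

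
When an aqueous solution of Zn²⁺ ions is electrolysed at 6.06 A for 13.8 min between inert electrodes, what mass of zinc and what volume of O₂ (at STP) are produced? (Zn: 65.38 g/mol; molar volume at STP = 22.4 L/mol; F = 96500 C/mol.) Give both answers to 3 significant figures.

1.70 g Zn; 0.291 L O₂

Q = 6.06 × 828 = 5018 C; n(e⁻) = 5018 / 96500 = 0.05200 mol
Cathode: Zn²⁺ + 2e⁻ → Zn → n(Zn) = 0.05200/2 = 0.02600 mol → 1.70 g
Anode: 2H₂O → O₂ + 4H⁺ + 4e⁻ → n(O₂) = 0.05200/4 = 0.01300 mol → 0.291 L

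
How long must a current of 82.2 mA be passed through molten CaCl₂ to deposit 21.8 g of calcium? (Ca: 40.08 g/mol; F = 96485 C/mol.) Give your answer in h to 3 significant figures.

355 h

n(Ca) = 21.8 / 40.08 = 0.5439 mol
Ca²⁺ + 2e⁻ → Ca, so n(e⁻) = 2 × 0.5439 = 1.088 mol
Q = 1.088 × 96485 = 1.050×10^5 C
t = Q / I = 1.050×10^5 / 0.0822 = 1.277×10^6 s = 355 h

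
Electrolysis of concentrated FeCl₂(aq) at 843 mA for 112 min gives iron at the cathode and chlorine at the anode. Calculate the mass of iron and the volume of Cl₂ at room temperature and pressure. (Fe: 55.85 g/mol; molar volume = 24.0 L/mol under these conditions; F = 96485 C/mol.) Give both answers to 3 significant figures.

Q = 0.843 × 6720 = 5665 C; n(e⁻) = 5665 / 96485 = 0.05871 mol
Cathode: Fe²⁺ + 2e⁻ → Fe → n(Fe) = 0.05871/2 = 0.02936 mol → 1.64 g
Anode: 2Cl⁻ → Cl₂ + 2e⁻ → n(Cl₂) = 0.05871/2 = 0.02936 mol → 0.705 L

1.64 g Fe; 0.705 L Cl₂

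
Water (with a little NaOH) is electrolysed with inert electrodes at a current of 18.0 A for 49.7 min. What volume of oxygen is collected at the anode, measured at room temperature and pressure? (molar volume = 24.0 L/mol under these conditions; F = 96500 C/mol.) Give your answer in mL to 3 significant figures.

Charge passed = 18.0 × 2982 = 53680 C
n(e⁻) = Q/F = 53680/96500 = 0.5563 mol
2H₂O → O₂ + 4H⁺ + 4e⁻, so n(O₂) = 0.5563 / 4 = 0.1391 mol
V = 0.1391 × 24.0 = 3.338 L
= 3340 mL

3340 mL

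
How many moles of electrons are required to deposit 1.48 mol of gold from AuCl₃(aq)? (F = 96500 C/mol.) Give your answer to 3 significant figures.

4.44 mol

Au³⁺ + 3e⁻ → Au, so n(e⁻) = 3 × 1.48 = 4.440 mol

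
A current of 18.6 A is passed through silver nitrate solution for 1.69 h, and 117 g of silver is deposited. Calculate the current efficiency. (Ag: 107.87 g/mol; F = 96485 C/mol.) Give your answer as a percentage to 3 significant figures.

92.5%

Q = 18.6 × 6084 = 1.132×10^5 C
n(e⁻) = 1.132×10^5 / 96485 = 1.173 mol
Ag⁺ + e⁻ → Ag, so theoretical n(Ag) = 1.173 mol → 126.5 g
Efficiency = 117 / 126.5 = 0.9249 = 92.5%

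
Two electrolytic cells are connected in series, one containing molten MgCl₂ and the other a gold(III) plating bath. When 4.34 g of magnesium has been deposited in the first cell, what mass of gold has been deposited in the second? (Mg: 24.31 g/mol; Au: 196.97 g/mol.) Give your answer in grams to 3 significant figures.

23.4 g

n(Mg) = 4.34 / 24.31 = 0.1785 mol
Mg²⁺ + 2e⁻ → Mg, so n(e⁻) = 2 × 0.1785 = 0.3570 mol
In series, the same 0.3570 mol of electrons flows through the second cell.
Au³⁺ + 3e⁻ → Au, so n(Au) = 0.3570 / 3 = 0.1190 mol
m(Au) = 0.1190 × 196.97 = 23.4 g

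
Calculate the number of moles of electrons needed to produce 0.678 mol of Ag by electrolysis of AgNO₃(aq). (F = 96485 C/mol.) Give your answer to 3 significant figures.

Ag⁺ + e⁻ → Ag, so n(e⁻) = 1 × 0.678 = 0.6780 mol

0.678 mol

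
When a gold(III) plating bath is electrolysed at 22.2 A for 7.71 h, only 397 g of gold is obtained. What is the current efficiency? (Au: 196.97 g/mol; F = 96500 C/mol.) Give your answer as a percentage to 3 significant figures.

Q = 22.2 × 27756 = 6.162×10^5 C
n(e⁻) = 6.162×10^5 / 96500 = 6.385 mol
Au³⁺ + 3e⁻ → Au, so theoretical n(Au) = 2.128 mol → 419.2 g
Efficiency = 397 / 419.2 = 0.9470 = 94.7%

94.7%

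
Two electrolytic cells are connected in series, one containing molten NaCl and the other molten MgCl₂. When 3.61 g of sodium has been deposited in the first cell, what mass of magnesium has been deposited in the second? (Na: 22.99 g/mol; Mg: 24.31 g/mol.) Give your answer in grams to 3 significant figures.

n(Na) = 3.61 / 22.99 = 0.1570 mol
Na⁺ + e⁻ → Na, so n(e⁻) = 0.1570 mol
Same current for the same time ⇒ same n(e⁻) = 0.1570 mol in both cells.
Mg²⁺ + 2e⁻ → Mg, so n(Mg) = 0.1570 / 2 = 0.07850 mol
m(Mg) = 0.07850 × 24.31 = 1.91 g

1.91 g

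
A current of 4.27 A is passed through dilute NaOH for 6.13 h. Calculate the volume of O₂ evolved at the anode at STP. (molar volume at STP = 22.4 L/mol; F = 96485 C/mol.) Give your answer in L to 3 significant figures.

5.47 L

Charge passed = 4.27 × 22068 = 94230 C
n(e⁻) = Q/F = 94230/96485 = 0.9766 mol
2H₂O → O₂ + 4H⁺ + 4e⁻, so n(O₂) = 0.9766 / 4 = 0.2442 mol
V = 0.2442 × 22.4 = 5.470 L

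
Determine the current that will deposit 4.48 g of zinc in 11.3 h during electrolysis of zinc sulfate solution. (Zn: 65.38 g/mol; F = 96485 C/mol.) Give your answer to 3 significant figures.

n(Zn) = 4.48 / 65.38 = 0.06852 mol
Zn²⁺ + 2e⁻ → Zn, so n(e⁻) = 2 × 0.06852 = 0.1370 mol
Q = 0.1370 × 96485 = 13220 C
I = Q / t = 13220 / 40680 s = 0.325 A

0.325 A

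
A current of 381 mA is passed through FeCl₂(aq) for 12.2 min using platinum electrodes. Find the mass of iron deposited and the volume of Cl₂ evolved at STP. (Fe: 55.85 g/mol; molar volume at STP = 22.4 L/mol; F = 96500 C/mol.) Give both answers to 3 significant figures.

0.0807 g Fe; 0.0324 L Cl₂

Q = 0.381 × 732 = 278.9 C; n(e⁻) = 278.9 / 96500 = 0.002890 mol
Cathode: Fe²⁺ + 2e⁻ → Fe → n(Fe) = 0.002890/2 = 0.001445 mol → 0.0807 g
Anode: 2Cl⁻ → Cl₂ + 2e⁻ → n(Cl₂) = 0.002890/2 = 0.001445 mol → 0.0324 L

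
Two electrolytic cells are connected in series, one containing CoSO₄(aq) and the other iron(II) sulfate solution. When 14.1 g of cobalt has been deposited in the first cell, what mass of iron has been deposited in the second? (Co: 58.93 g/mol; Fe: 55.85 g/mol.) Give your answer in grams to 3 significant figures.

n(Co) = 14.1 / 58.93 = 0.2393 mol
Co²⁺ + 2e⁻ → Co, so n(e⁻) = 2 × 0.2393 = 0.4786 mol
Since the cells are in series, n(e⁻) in the Fe cell is also 0.4786 mol.
Fe²⁺ + 2e⁻ → Fe, so n(Fe) = 0.4786 / 2 = 0.2393 mol
m(Fe) = 0.2393 × 55.85 = 13.4 g

13.4 g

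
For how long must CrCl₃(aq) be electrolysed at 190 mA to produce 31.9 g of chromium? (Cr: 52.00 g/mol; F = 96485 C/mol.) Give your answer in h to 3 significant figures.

n(Cr) = 31.9 / 52.00 = 0.6135 mol
Cr³⁺ + 3e⁻ → Cr, so n(e⁻) = 3 × 0.6135 = 1.841 mol
Q = 1.841 × 96485 = 1.776×10^5 C
t = Q / I = 1.776×10^5 / 0.190 = 9.347×10^5 s = 260 h

260 h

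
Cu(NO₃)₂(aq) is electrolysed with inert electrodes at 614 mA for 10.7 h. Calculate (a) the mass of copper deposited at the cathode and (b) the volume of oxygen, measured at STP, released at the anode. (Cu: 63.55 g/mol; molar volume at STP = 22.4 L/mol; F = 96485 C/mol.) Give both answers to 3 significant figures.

7.79 g Cu; 1.37 L O₂

Q = 0.614 × 38520 = 23650 C; n(e⁻) = 23650 / 96485 = 0.2451 mol
Cathode: Cu²⁺ + 2e⁻ → Cu → n(Cu) = 0.2451/2 = 0.1226 mol → 7.79 g
Anode: 2H₂O → O₂ + 4H⁺ + 4e⁻ → n(O₂) = 0.2451/4 = 0.06128 mol → 1.37 L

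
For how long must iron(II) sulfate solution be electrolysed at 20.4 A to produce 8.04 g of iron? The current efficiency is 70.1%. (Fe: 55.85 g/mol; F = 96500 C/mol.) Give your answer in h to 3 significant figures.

0.540 h

n(Fe) = 8.04 / 55.85 = 0.1440 mol
Fe²⁺ + 2e⁻ → Fe, so n(e⁻) = 2 × 0.1440 = 0.2880 mol
Q = 0.2880 × 96500 / 0.701 = 39650 C
t = Q / I = 39650 / 20.4 = 1944 s = 0.540 h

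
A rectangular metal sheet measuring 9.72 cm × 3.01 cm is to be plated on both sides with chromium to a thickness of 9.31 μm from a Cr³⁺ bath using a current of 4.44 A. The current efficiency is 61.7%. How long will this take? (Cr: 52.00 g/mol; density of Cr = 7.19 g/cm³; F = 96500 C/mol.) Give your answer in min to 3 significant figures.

Plated area = 2 × 9.72 × 3.01 = 58.51 cm²
Volume = 58.51 × 9.31×10⁻⁴ cm = 0.05447 cm³
m(Cr) = 0.05447 × 7.19 = 0.3916 g
n(Cr) = 0.3916 / 52.00 = 0.007531 mol; n(e⁻) = 3 × 0.007531 = 0.02259 mol
Q = 0.02259 × 96500 / 0.617 = 3533 C
t = 3533 / 4.44 = 795.7 s = 13.3 min

13.3 min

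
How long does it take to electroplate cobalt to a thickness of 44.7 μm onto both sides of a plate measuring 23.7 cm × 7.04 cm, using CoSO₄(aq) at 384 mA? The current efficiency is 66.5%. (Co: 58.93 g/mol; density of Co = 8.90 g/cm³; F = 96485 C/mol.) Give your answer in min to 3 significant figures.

2840 min

Plated area = 2 × 23.7 × 7.04 = 333.7 cm²
Volume = 333.7 × 44.7×10⁻⁴ cm = 1.492 cm³
m(Co) = 1.492 × 8.90 = 13.28 g
n(Co) = 13.28 / 58.93 = 0.2254 mol; n(e⁻) = 2 × 0.2254 = 0.4508 mol
Q = 0.4508 × 96485 / 0.665 = 65410 C
t = 65410 / 0.384 = 1.703×10^5 s = 2840 min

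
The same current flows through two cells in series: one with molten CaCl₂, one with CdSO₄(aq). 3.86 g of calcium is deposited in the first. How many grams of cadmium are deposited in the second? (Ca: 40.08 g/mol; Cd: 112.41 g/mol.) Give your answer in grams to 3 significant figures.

n(Ca) = 3.86 / 40.08 = 0.09631 mol
Ca²⁺ + 2e⁻ → Ca, so n(e⁻) = 2 × 0.09631 = 0.1926 mol
In series, the same 0.1926 mol of electrons flows through the second cell.
Cd²⁺ + 2e⁻ → Cd, so n(Cd) = 0.1926 / 2 = 0.09630 mol
m(Cd) = 0.09630 × 112.41 = 10.8 g

10.8 g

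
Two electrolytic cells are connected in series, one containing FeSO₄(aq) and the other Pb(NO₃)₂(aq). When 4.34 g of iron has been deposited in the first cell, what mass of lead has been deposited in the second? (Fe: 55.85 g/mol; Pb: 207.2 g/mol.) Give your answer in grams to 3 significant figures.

n(Fe) = 4.34 / 55.85 = 0.07771 mol
Fe²⁺ + 2e⁻ → Fe, so n(e⁻) = 2 × 0.07771 = 0.1554 mol
Same current for the same time ⇒ same n(e⁻) = 0.1554 mol in both cells.
Pb²⁺ + 2e⁻ → Pb, so n(Pb) = 0.1554 / 2 = 0.07770 mol
m(Pb) = 0.07770 × 207.2 = 16.1 g

16.1 g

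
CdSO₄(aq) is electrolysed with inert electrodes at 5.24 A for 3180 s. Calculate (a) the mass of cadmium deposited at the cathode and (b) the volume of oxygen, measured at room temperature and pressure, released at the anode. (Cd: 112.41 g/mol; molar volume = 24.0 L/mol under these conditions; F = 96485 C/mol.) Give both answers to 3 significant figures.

9.71 g Cd; 1.04 L O₂

Q = 5.24 × 3180 = 16660 C; n(e⁻) = 16660 / 96485 = 0.1727 mol
Cathode: Cd²⁺ + 2e⁻ → Cd → n(Cd) = 0.1727/2 = 0.08635 mol → 9.71 g
Anode: 2H₂O → O₂ + 4H⁺ + 4e⁻ → n(O₂) = 0.1727/4 = 0.04318 mol → 1.04 L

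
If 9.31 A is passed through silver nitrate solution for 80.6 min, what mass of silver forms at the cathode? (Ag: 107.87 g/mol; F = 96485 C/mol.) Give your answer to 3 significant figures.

50.3 g

Charge passed = 9.31 × 4836 = 45020 C
n(e⁻) = 45020 / 96485 = 0.4666 mol
Ag⁺ + e⁻ → Ag, so n(Ag) = 0.4666 mol
m = 0.4666 × 107.87 = 50.3 g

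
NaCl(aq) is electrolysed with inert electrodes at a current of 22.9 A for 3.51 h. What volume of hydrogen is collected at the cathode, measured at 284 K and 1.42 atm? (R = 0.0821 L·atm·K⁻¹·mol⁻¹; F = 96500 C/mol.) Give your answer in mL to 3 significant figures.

Q = It = 22.9 × 12636 = 2.894×10^5 C
n(e⁻) = Q/F = 2.894×10^5/96500 = 2.999 mol
2H⁺ + 2e⁻ → H₂, so n(H₂) = 2.999 / 2 = 1.500 mol
V = nRT/P = 1.500 × 0.0821 × 284 / 1.42 = 24.63 L
= 24600 mL

24600 mL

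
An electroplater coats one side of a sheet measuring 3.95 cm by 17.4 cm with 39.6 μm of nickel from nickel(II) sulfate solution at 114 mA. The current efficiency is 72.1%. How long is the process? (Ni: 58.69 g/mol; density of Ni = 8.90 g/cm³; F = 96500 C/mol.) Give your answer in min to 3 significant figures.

Plated area = 3.95 × 17.4 = 68.73 cm²
Volume = 68.73 × 39.6×10⁻⁴ cm = 0.2722 cm³
m(Ni) = 0.2722 × 8.90 = 2.423 g
n(Ni) = 2.423 / 58.69 = 0.04128 mol; n(e⁻) = 2 × 0.04128 = 0.08256 mol
Q = 0.08256 × 96500 / 0.721 = 11050 C
t = 11050 / 0.114 = 96930 s = 1620 min

1620 min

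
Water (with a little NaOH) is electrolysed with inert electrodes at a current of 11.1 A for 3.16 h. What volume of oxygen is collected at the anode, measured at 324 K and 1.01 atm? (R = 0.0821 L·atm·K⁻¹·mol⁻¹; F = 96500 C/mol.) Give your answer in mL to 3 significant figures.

8620 mL

Charge passed = 11.1 × 11376 = 1.263×10^5 C
Moles of electrons = 1.263×10^5 / 96500 = 1.309 mol
2H₂O → O₂ + 4H⁺ + 4e⁻, so n(O₂) = 1.309 / 4 = 0.3273 mol
V = nRT/P = 0.3273 × 0.0821 × 324 / 1.01 = 8.620 L
= 8620 mL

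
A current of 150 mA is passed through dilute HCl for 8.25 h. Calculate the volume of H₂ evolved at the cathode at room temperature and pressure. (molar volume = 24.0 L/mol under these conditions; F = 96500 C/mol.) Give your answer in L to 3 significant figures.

Charge passed = 0.150 × 29700 = 4455 C
Moles of electrons = 4455 / 96500 = 0.04617 mol
2H⁺ + 2e⁻ → H₂, so n(H₂) = 0.04617 / 2 = 0.02309 mol
V = 0.02309 × 24.0 = 0.5542 L

0.554 L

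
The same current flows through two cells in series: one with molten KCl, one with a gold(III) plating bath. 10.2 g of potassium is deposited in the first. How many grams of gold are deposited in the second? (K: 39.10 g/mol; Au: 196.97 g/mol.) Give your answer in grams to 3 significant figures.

n(K) = 10.2 / 39.10 = 0.2609 mol
K⁺ + e⁻ → K, so n(e⁻) = 0.2609 mol
Since the cells are in series, n(e⁻) in the Au cell is also 0.2609 mol.
Au³⁺ + 3e⁻ → Au, so n(Au) = 0.2609 / 3 = 0.08697 mol
m(Au) = 0.08697 × 196.97 = 17.1 g

17.1 g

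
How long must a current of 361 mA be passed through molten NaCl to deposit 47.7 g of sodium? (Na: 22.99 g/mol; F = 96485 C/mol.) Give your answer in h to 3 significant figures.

154 h

n(Na) = 47.7 / 22.99 = 2.075 mol
Na⁺ + e⁻ → Na, so n(e⁻) = 2.075 mol
Q = 2.075 × 96485 = 2.002×10^5 C
t = Q / I = 2.002×10^5 / 0.361 = 5.546×10^5 s = 154 h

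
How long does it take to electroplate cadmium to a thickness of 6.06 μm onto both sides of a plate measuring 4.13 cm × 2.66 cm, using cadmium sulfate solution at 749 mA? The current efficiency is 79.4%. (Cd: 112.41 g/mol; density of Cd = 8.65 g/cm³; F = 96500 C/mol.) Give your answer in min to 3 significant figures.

5.54 min

Plated area = 2 × 4.13 × 2.66 = 21.97 cm²
Volume = 21.97 × 6.06×10⁻⁴ cm = 0.01331 cm³
m(Cd) = 0.01331 × 8.65 = 0.1151 g
n(Cd) = 0.1151 / 112.41 = 0.001024 mol; n(e⁻) = 2 × 0.001024 = 0.002048 mol
Q = 0.002048 × 96500 / 0.794 = 248.9 C
t = 248.9 / 0.749 = 332.3 s = 5.54 min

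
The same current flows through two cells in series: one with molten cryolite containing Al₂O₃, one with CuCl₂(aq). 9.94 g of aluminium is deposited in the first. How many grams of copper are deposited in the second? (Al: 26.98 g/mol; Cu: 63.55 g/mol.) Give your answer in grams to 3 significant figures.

n(Al) = 9.94 / 26.98 = 0.3684 mol
Al³⁺ + 3e⁻ → Al, so n(e⁻) = 3 × 0.3684 = 1.105 mol
The cells are in series, so the same charge (and hence the same n(e⁻) = 1.105 mol) passes through both.
Cu²⁺ + 2e⁻ → Cu, so n(Cu) = 1.105 / 2 = 0.5525 mol
m(Cu) = 0.5525 × 63.55 = 35.1 g

35.1 g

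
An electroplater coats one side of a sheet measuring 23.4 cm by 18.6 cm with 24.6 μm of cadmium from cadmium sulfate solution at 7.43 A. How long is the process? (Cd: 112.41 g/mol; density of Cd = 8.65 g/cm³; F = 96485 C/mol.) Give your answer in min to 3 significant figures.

Plated area = 23.4 × 18.6 = 435.2 cm²
Volume = 435.2 × 24.6×10⁻⁴ cm = 1.071 cm³
m(Cd) = 1.071 × 8.65 = 9.264 g
n(Cd) = 9.264 / 112.41 = 0.08241 mol; n(e⁻) = 2 × 0.08241 = 0.1648 mol
Q = 0.1648 × 96485 = 15900 C
t = 15900 / 7.43 = 2140 s = 35.7 min

35.7 min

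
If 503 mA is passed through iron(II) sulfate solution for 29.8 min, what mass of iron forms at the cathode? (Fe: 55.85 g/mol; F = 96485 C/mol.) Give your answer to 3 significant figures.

0.260 g

Q = 0.503 A × 1788 s = 899.4 C
Moles of electrons = 899.4 / 96485 = 0.009322 mol
Fe²⁺ + 2e⁻ → Fe, so n(Fe) = 0.009322 / 2 = 0.004661 mol
m = 0.004661 × 55.85 = 0.260 g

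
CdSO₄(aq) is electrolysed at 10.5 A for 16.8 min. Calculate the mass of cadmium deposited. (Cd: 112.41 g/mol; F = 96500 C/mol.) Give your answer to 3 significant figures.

Q = 10.5 A × 1008 s = 10580 C
n(e⁻) = Q/F = 10580/96500 = 0.1096 mol
Cd²⁺ + 2e⁻ → Cd, so n(Cd) = 0.1096 / 2 = 0.05480 mol
m = 0.05480 × 112.41 = 6.16 g

6.16 g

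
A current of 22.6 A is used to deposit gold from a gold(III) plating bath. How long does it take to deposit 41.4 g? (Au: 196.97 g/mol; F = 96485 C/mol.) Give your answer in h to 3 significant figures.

0.748 h

n(Au) = 41.4 / 196.97 = 0.2102 mol
Au³⁺ + 3e⁻ → Au, so n(e⁻) = 3 × 0.2102 = 0.6306 mol
Q = 0.6306 × 96485 = 60840 C
t = Q / I = 60840 / 22.6 = 2692 s = 0.748 h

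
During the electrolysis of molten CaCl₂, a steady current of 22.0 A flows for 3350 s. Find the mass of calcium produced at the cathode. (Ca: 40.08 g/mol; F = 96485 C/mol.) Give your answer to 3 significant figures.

Q = 22.0 A × 3350 s = 73700 C
Moles of electrons = 73700 / 96485 = 0.7638 mol
Ca²⁺ + 2e⁻ → Ca, so n(Ca) = 0.7638 / 2 = 0.3819 mol
m = 0.3819 × 40.08 = 15.3 g

15.3 g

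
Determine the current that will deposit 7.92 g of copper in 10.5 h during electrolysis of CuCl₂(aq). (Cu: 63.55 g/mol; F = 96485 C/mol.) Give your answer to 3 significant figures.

n(Cu) = 7.92 / 63.55 = 0.1246 mol
Cu²⁺ + 2e⁻ → Cu, so n(e⁻) = 2 × 0.1246 = 0.2492 mol
Q = 0.2492 × 96485 = 24040 C
I = Q / t = 24040 / 37800 s = 0.636 A

0.636 A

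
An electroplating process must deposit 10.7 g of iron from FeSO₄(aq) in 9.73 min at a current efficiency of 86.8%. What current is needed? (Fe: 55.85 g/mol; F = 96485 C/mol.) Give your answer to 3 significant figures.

73.0 A

n(Fe) = 10.7 / 55.85 = 0.1916 mol
Fe²⁺ + 2e⁻ → Fe, so n(e⁻) = 2 × 0.1916 = 0.3832 mol
Q = 0.3832 × 96485 / 0.868 = 42600 C
I = Q / t = 42600 / 583.8 s = 73.0 A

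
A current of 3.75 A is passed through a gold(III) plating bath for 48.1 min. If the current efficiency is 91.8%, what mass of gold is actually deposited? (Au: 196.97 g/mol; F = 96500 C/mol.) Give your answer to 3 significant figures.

Q = 3.75 × 2886 = 10820 C
n(e⁻) = 10820 / 96500 = 0.1121 mol
Au³⁺ + 3e⁻ → Au, so theoretical m(Au) = 0.03737 × 196.97 = 7.361 g
Actual mass = 91.8% × 7.361 = 6.76 g

6.76 g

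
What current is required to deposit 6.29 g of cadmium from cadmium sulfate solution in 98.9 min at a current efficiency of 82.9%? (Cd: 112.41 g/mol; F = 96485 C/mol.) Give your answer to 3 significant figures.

n(Cd) = 6.29 / 112.41 = 0.05596 mol
Cd²⁺ + 2e⁻ → Cd, so n(e⁻) = 2 × 0.05596 = 0.1119 mol
Q = 0.1119 × 96485 / 0.829 = 13020 C
I = Q / t = 13020 / 5934 s = 2.19 A

2.19 A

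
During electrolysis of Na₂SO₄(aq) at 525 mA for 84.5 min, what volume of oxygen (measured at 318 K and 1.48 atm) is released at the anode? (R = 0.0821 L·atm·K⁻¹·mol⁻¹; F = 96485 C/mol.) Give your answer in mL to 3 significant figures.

122 mL

Q = 0.525 A × 5070 s = 2662 C
Moles of electrons = 2662 / 96485 = 0.02759 mol
2H₂O → O₂ + 4H⁺ + 4e⁻, so n(O₂) = 0.02759 / 4 = 0.006898 mol
V = nRT/P = 0.006898 × 0.0821 × 318 / 1.48 = 0.1217 L
= 122 mL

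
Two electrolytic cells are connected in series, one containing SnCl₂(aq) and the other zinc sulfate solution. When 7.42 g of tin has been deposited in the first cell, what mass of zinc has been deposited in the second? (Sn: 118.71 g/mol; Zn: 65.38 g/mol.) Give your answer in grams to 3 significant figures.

n(Sn) = 7.42 / 118.71 = 0.06251 mol
Sn²⁺ + 2e⁻ → Sn, so n(e⁻) = 2 × 0.06251 = 0.1250 mol
Same current for the same time ⇒ same n(e⁻) = 0.1250 mol in both cells.
Zn²⁺ + 2e⁻ → Zn, so n(Zn) = 0.1250 / 2 = 0.06250 mol
m(Zn) = 0.06250 × 65.38 = 4.09 g

4.09 g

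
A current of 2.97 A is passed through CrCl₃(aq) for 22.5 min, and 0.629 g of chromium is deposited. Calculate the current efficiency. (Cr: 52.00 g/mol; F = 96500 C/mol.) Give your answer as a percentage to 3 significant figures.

87.3%

Q = 2.97 × 1350 = 4010 C
n(e⁻) = 4010 / 96500 = 0.04155 mol
Cr³⁺ + 3e⁻ → Cr, so theoretical n(Cr) = 0.01385 mol → 0.7202 g
Efficiency = 0.629 / 0.7202 = 0.8734 = 87.3%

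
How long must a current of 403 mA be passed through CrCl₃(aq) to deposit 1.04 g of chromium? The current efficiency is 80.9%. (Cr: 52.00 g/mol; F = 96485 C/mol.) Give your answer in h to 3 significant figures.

4.93 h

n(Cr) = 1.04 / 52.00 = 0.02000 mol
Cr³⁺ + 3e⁻ → Cr, so n(e⁻) = 3 × 0.02000 = 0.06000 mol
Q = 0.06000 × 96485 / 0.809 = 7156 C
t = Q / I = 7156 / 0.403 = 17760 s = 4.93 h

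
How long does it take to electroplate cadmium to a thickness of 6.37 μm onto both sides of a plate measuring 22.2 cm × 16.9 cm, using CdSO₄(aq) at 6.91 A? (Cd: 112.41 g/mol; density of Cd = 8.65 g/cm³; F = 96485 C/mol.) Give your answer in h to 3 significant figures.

Plated area = 2 × 22.2 × 16.9 = 750.4 cm²
Volume = 750.4 × 6.37×10⁻⁴ cm = 0.4780 cm³
m(Cd) = 0.4780 × 8.65 = 4.135 g
n(Cd) = 4.135 / 112.41 = 0.03678 mol; n(e⁻) = 2 × 0.03678 = 0.07356 mol
Q = 0.07356 × 96485 = 7097 C
t = 7097 / 6.91 = 1027 s = 0.285 h

0.285 h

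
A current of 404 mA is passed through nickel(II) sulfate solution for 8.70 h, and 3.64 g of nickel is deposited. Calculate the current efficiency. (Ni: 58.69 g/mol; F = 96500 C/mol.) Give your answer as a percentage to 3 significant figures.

94.6%

Q = 0.404 × 31320 = 12650 C
n(e⁻) = 12650 / 96500 = 0.1311 mol
Ni²⁺ + 2e⁻ → Ni, so theoretical n(Ni) = 0.06555 mol → 3.847 g
Efficiency = 3.64 / 3.847 = 0.9462 = 94.6%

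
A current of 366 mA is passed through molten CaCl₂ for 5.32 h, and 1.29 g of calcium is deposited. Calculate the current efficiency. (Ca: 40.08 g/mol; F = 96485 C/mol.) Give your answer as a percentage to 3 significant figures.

88.6%

Q = 0.366 × 19152 = 7010 C
n(e⁻) = 7010 / 96485 = 0.07265 mol
Ca²⁺ + 2e⁻ → Ca, so theoretical n(Ca) = 0.03633 mol → 1.456 g
Efficiency = 1.29 / 1.456 = 0.8860 = 88.6%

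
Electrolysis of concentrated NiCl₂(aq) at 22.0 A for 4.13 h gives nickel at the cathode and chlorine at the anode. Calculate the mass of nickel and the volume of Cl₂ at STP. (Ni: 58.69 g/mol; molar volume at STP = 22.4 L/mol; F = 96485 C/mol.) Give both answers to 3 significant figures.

Q = 22.0 × 14868 = 3.271×10^5 C; n(e⁻) = 3.271×10^5 / 96485 = 3.390 mol
Cathode: Ni²⁺ + 2e⁻ → Ni → n(Ni) = 3.390/2 = 1.695 mol → 99.5 g
Anode: 2Cl⁻ → Cl₂ + 2e⁻ → n(Cl₂) = 3.390/2 = 1.695 mol → 38.0 L

99.5 g Ni; 38.0 L Cl₂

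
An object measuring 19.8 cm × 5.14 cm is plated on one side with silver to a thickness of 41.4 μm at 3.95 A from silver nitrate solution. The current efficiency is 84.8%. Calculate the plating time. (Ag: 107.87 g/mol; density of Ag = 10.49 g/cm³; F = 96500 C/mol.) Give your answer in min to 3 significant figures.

Plated area = 19.8 × 5.14 = 101.8 cm²
Volume = 101.8 × 41.4×10⁻⁴ cm = 0.4215 cm³
m(Ag) = 0.4215 × 10.49 = 4.422 g
n(Ag) = 4.422 / 107.87 = 0.04099 mol; n(e⁻) = 0.04099 mol
Q = 0.04099 × 96500 / 0.848 = 4665 C
t = 4665 / 3.95 = 1181 s = 19.7 min

19.7 min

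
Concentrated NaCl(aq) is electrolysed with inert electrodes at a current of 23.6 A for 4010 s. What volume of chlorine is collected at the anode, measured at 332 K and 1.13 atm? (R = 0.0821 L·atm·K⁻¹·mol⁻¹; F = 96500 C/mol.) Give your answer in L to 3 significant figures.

11.8 L

Q = 23.6 A × 4010 s = 94640 C
n(e⁻) = 94640 / 96500 = 0.9807 mol
2Cl⁻ → Cl₂ + 2e⁻, so n(Cl₂) = 0.9807 / 2 = 0.4904 mol
V = nRT/P = 0.4904 × 0.0821 × 332 / 1.13 = 11.83 L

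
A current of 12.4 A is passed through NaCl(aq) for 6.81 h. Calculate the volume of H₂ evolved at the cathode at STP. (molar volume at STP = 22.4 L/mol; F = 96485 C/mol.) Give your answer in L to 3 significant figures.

Q = 12.4 A × 24516 s = 3.040×10^5 C
n(e⁻) = 3.040×10^5 / 96485 = 3.151 mol
2H⁺ + 2e⁻ → H₂, so n(H₂) = 3.151 / 2 = 1.576 mol
V = 1.576 × 22.4 = 35.30 L

35.3 L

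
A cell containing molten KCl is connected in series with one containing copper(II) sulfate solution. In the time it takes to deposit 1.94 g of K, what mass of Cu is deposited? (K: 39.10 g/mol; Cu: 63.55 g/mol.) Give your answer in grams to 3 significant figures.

n(K) = 1.94 / 39.10 = 0.04962 mol
K⁺ + e⁻ → K, so n(e⁻) = 0.04962 mol
The cells are in series, so the same charge (and hence the same n(e⁻) = 0.04962 mol) passes through both.
Cu²⁺ + 2e⁻ → Cu, so n(Cu) = 0.04962 / 2 = 0.02481 mol
m(Cu) = 0.02481 × 63.55 = 1.58 g

1.58 g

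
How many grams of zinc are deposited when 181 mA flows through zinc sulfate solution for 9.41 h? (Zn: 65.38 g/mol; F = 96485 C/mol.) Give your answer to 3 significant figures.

2.08 g

Charge passed = 0.181 × 33876 = 6132 C
n(e⁻) = 6132 / 96485 = 0.06355 mol
Zn²⁺ + 2e⁻ → Zn, so n(Zn) = 0.06355 / 2 = 0.03178 mol
m = 0.03178 × 65.38 = 2.08 g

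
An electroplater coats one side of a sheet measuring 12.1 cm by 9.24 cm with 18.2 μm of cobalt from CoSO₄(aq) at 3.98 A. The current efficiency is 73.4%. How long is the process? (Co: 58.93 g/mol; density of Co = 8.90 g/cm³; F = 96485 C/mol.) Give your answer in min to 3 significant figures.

Plated area = 12.1 × 9.24 = 111.8 cm²
Volume = 111.8 × 18.2×10⁻⁴ cm = 0.2035 cm³
m(Co) = 0.2035 × 8.90 = 1.811 g
n(Co) = 1.811 / 58.93 = 0.03073 mol; n(e⁻) = 2 × 0.03073 = 0.06146 mol
Q = 0.06146 × 96485 / 0.734 = 8079 C
t = 8079 / 3.98 = 2030 s = 33.8 min

33.8 min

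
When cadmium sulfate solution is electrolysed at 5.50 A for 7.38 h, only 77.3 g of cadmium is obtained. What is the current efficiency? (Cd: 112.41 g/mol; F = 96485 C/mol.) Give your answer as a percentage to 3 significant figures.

90.8%

Q = 5.50 × 26568 = 1.461×10^5 C
n(e⁻) = 1.461×10^5 / 96485 = 1.514 mol
Cd²⁺ + 2e⁻ → Cd, so theoretical n(Cd) = 0.7570 mol → 85.09 g
Efficiency = 77.3 / 85.09 = 0.9084 = 90.8%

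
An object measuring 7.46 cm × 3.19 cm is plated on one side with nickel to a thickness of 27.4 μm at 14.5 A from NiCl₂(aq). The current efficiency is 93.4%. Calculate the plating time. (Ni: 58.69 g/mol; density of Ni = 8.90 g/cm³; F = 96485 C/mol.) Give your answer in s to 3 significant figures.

Plated area = 7.46 × 3.19 = 23.80 cm²
Volume = 23.80 × 27.4×10⁻⁴ cm = 0.06521 cm³
m(Ni) = 0.06521 × 8.90 = 0.5804 g
n(Ni) = 0.5804 / 58.69 = 0.009889 mol; n(e⁻) = 2 × 0.009889 = 0.01978 mol
Q = 0.01978 × 96485 / 0.934 = 2043 C
t = 2043 / 14.5 = 140.9 s

141 s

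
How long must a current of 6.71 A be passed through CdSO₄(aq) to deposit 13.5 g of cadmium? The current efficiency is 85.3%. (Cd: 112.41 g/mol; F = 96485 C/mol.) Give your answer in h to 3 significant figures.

1.12 h

n(Cd) = 13.5 / 112.41 = 0.1201 mol
Cd²⁺ + 2e⁻ → Cd, so n(e⁻) = 2 × 0.1201 = 0.2402 mol
Q = 0.2402 × 96485 / 0.853 = 27170 C
t = Q / I = 27170 / 6.71 = 4049 s = 1.12 h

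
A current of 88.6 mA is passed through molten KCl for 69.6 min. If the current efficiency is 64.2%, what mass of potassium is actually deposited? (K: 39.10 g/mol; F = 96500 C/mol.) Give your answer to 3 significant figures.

0.0962 g

Q = 0.0886 × 4176 = 370.0 C
n(e⁻) = 370.0 / 96500 = 0.003834 mol
K⁺ + e⁻ → K, so theoretical m(K) = 0.003834 × 39.10 = 0.1499 g
Actual mass = 64.2% × 0.1499 = 0.0962 g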